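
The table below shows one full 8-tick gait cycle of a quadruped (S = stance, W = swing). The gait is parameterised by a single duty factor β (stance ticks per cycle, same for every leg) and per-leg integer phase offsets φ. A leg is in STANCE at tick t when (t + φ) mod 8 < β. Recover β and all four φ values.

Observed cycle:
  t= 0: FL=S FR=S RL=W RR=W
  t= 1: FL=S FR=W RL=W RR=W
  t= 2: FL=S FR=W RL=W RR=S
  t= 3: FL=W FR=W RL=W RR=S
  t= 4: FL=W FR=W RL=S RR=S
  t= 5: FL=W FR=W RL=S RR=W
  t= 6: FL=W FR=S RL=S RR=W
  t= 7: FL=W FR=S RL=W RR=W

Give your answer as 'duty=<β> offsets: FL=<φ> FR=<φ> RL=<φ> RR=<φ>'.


duty β = stance ticks per leg = 3
FL: stance ticks = 3; W→S at t=0 → φ=0
FR: stance ticks = 3; W→S at t=6 → φ=2
RL: stance ticks = 3; W→S at t=4 → φ=4
RR: stance ticks = 3; W→S at t=2 → φ=6

duty=3 offsets: FL=0 FR=2 RL=4 RR=6


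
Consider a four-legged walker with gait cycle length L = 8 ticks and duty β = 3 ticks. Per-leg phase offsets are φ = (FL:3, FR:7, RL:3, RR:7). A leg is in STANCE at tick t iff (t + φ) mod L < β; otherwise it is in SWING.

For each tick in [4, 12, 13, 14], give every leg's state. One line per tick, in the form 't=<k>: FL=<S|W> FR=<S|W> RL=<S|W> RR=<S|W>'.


t=4: FL=W FR=W RL=W RR=W
t=12: FL=W FR=W RL=W RR=W
t=13: FL=S FR=W RL=S RR=W
t=14: FL=S FR=W RL=S RR=W

t=4: phase=(7,3,7,3) vs β=3 → FL=W FR=W RL=W RR=W
t=12: phase=(7,3,7,3) vs β=3 → FL=W FR=W RL=W RR=W
t=13: phase=(0,4,0,4) vs β=3 → FL=S FR=W RL=S RR=W
t=14: phase=(1,5,1,5) vs β=3 → FL=S FR=W RL=S RR=W


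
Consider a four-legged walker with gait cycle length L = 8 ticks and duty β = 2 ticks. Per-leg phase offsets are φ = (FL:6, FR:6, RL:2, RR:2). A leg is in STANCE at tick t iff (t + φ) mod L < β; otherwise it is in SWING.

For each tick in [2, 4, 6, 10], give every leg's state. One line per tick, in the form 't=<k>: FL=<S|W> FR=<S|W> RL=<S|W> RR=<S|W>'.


t=2: FL=S FR=S RL=W RR=W
t=4: FL=W FR=W RL=W RR=W
t=6: FL=W FR=W RL=S RR=S
t=10: FL=S FR=S RL=W RR=W

t=2: phase=(0,0,4,4) vs β=2 → FL=S FR=S RL=W RR=W
t=4: phase=(2,2,6,6) vs β=2 → FL=W FR=W RL=W RR=W
t=6: phase=(4,4,0,0) vs β=2 → FL=W FR=W RL=S RR=S
t=10: phase=(0,0,4,4) vs β=2 → FL=S FR=S RL=W RR=W


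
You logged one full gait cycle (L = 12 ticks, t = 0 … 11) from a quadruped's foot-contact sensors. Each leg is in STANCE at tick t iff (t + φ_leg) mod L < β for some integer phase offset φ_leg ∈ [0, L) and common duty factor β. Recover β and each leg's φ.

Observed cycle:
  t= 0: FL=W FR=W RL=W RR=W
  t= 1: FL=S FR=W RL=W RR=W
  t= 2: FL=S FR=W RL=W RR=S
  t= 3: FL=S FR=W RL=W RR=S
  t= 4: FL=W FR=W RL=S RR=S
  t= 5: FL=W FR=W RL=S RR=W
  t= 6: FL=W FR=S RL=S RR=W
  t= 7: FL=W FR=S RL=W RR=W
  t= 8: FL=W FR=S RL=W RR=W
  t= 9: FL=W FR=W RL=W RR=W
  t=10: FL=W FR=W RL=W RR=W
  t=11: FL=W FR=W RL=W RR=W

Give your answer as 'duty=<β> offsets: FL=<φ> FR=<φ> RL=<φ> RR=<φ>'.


duty β = stance ticks per leg = 3
FL: stance ticks = 3; W→S at t=1 → φ=11
FR: stance ticks = 3; W→S at t=6 → φ=6
RL: stance ticks = 3; W→S at t=4 → φ=8
RR: stance ticks = 3; W→S at t=2 → φ=10

duty=3 offsets: FL=11 FR=6 RL=8 RR=10


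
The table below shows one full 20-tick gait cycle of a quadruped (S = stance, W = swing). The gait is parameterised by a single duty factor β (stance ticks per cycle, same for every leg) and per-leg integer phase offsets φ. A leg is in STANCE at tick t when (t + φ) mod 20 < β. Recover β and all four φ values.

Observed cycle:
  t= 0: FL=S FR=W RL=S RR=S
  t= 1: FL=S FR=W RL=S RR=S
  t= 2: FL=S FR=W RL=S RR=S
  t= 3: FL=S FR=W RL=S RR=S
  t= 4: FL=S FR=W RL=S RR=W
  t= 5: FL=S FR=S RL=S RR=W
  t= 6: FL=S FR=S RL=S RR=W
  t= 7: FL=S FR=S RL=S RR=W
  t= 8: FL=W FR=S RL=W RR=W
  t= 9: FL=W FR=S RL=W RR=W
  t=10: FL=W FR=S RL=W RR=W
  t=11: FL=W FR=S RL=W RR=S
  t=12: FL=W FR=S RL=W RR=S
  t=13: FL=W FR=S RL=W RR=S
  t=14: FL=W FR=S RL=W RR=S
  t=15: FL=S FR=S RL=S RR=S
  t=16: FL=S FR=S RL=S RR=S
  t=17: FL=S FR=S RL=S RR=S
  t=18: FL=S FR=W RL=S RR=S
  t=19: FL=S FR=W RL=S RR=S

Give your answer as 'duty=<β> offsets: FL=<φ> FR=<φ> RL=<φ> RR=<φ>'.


duty β = stance ticks per leg = 13
FL: stance ticks = 13; W→S at t=15 → φ=5
FR: stance ticks = 13; W→S at t=5 → φ=15
RL: stance ticks = 13; W→S at t=15 → φ=5
RR: stance ticks = 13; W→S at t=11 → φ=9

duty=13 offsets: FL=5 FR=15 RL=5 RR=9


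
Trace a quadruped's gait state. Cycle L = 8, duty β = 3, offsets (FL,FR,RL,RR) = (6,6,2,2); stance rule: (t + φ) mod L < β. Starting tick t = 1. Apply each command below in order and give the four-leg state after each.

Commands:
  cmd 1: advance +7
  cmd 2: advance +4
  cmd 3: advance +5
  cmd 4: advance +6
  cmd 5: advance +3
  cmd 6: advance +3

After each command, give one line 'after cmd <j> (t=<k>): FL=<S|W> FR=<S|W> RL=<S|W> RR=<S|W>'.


after cmd 1 (t=8): FL=W FR=W RL=S RR=S
after cmd 2 (t=12): FL=S FR=S RL=W RR=W
after cmd 3 (t=17): FL=W FR=W RL=W RR=W
after cmd 4 (t=23): FL=W FR=W RL=S RR=S
after cmd 5 (t=26): FL=S FR=S RL=W RR=W
after cmd 6 (t=29): FL=W FR=W RL=W RR=W

start t=1: FL=W FR=W RL=W RR=W
cmd 1: advance +7 → t=8, phase=(6,6,2,2) → FL=W FR=W RL=S RR=S
cmd 2: advance +4 → t=12, phase=(2,2,6,6) → FL=S FR=S RL=W RR=W
cmd 3: advance +5 → t=17, phase=(7,7,3,3) → FL=W FR=W RL=W RR=W
cmd 4: advance +6 → t=23, phase=(5,5,1,1) → FL=W FR=W RL=S RR=S
cmd 5: advance +3 → t=26, phase=(0,0,4,4) → FL=S FR=S RL=W RR=W
cmd 6: advance +3 → t=29, phase=(3,3,7,7) → FL=W FR=W RL=W RR=W


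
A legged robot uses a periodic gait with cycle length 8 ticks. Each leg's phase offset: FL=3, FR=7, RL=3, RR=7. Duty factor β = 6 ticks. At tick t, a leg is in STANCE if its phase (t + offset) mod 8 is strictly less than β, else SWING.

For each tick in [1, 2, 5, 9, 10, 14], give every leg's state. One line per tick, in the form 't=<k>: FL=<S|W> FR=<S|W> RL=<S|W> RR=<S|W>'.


t=1: phase=(4,0,4,0) vs β=6 → FL=S FR=S RL=S RR=S
t=2: phase=(5,1,5,1) vs β=6 → FL=S FR=S RL=S RR=S
t=5: phase=(0,4,0,4) vs β=6 → FL=S FR=S RL=S RR=S
t=9: phase=(4,0,4,0) vs β=6 → FL=S FR=S RL=S RR=S
t=10: phase=(5,1,5,1) vs β=6 → FL=S FR=S RL=S RR=S
t=14: phase=(1,5,1,5) vs β=6 → FL=S FR=S RL=S RR=S

t=1: FL=S FR=S RL=S RR=S
t=2: FL=S FR=S RL=S RR=S
t=5: FL=S FR=S RL=S RR=S
t=9: FL=S FR=S RL=S RR=S
t=10: FL=S FR=S RL=S RR=S
t=14: FL=S FR=S RL=S RR=S


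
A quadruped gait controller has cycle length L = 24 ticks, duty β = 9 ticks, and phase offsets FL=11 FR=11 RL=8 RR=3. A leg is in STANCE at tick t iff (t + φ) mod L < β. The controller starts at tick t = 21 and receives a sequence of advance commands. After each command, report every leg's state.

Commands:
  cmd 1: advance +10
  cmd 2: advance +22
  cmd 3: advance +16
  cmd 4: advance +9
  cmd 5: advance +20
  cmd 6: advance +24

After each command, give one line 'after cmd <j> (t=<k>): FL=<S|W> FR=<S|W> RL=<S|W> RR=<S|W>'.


after cmd 1 (t=31): FL=W FR=W RL=W RR=W
after cmd 2 (t=53): FL=W FR=W RL=W RR=S
after cmd 3 (t=69): FL=S FR=S RL=S RR=S
after cmd 4 (t=78): FL=W FR=W RL=W RR=W
after cmd 5 (t=98): FL=W FR=W RL=W RR=S
after cmd 6 (t=122): FL=W FR=W RL=W RR=S

start t=21: FL=S FR=S RL=S RR=S
cmd 1: advance +10 → t=31, phase=(18,18,15,10) → FL=W FR=W RL=W RR=W
cmd 2: advance +22 → t=53, phase=(16,16,13,8) → FL=W FR=W RL=W RR=S
cmd 3: advance +16 → t=69, phase=(8,8,5,0) → FL=S FR=S RL=S RR=S
cmd 4: advance +9 → t=78, phase=(17,17,14,9) → FL=W FR=W RL=W RR=W
cmd 5: advance +20 → t=98, phase=(13,13,10,5) → FL=W FR=W RL=W RR=S
cmd 6: advance +24 → t=122, phase=(13,13,10,5) → FL=W FR=W RL=W RR=S


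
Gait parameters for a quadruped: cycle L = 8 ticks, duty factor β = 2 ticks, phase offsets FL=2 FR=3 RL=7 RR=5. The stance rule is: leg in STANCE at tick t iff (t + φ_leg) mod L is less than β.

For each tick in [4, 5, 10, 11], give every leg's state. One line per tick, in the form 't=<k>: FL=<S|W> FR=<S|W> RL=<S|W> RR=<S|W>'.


t=4: FL=W FR=W RL=W RR=S
t=5: FL=W FR=S RL=W RR=W
t=10: FL=W FR=W RL=S RR=W
t=11: FL=W FR=W RL=W RR=S

t=4: phase=(6,7,3,1) vs β=2 → FL=W FR=W RL=W RR=S
t=5: phase=(7,0,4,2) vs β=2 → FL=W FR=S RL=W RR=W
t=10: phase=(4,5,1,7) vs β=2 → FL=W FR=W RL=S RR=W
t=11: phase=(5,6,2,0) vs β=2 → FL=W FR=W RL=W RR=S


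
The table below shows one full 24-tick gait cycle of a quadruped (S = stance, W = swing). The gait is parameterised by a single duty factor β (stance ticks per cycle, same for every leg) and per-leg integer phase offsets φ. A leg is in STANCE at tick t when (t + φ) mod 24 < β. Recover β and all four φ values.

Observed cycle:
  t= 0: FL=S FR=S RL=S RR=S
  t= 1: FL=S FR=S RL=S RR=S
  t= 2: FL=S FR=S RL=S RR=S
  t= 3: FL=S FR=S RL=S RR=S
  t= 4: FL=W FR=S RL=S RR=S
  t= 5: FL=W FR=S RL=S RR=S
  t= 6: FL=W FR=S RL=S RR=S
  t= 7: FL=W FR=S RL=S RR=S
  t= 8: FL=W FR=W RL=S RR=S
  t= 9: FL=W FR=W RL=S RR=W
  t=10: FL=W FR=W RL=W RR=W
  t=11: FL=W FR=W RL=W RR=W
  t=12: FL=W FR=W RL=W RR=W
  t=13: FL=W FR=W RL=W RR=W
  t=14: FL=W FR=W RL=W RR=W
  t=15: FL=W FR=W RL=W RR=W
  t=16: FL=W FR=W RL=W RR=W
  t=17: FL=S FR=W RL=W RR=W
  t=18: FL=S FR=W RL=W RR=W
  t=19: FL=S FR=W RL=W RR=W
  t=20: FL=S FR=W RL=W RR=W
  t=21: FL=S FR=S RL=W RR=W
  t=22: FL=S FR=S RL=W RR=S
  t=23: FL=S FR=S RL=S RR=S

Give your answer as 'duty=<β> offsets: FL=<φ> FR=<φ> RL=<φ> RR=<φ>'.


duty=11 offsets: FL=7 FR=3 RL=1 RR=2

duty β = stance ticks per leg = 11
FL: stance ticks = 11; W→S at t=17 → φ=7
FR: stance ticks = 11; W→S at t=21 → φ=3
RL: stance ticks = 11; W→S at t=23 → φ=1
RR: stance ticks = 11; W→S at t=22 → φ=2


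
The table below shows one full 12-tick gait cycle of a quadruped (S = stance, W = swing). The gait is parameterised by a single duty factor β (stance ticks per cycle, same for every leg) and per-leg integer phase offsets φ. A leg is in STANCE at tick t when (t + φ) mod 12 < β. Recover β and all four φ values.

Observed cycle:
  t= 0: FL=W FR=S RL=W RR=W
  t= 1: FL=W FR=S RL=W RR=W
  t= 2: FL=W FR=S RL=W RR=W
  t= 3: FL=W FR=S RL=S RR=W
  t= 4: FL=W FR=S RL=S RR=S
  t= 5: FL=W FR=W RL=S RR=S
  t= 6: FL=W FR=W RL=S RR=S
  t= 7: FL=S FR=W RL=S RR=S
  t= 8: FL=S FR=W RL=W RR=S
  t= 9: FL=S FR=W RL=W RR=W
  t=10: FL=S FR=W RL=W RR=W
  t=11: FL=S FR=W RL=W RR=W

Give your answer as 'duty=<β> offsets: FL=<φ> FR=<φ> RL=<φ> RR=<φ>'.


duty β = stance ticks per leg = 5
FL: stance ticks = 5; W→S at t=7 → φ=5
FR: stance ticks = 5; W→S at t=0 → φ=0
RL: stance ticks = 5; W→S at t=3 → φ=9
RR: stance ticks = 5; W→S at t=4 → φ=8

duty=5 offsets: FL=5 FR=0 RL=9 RR=8


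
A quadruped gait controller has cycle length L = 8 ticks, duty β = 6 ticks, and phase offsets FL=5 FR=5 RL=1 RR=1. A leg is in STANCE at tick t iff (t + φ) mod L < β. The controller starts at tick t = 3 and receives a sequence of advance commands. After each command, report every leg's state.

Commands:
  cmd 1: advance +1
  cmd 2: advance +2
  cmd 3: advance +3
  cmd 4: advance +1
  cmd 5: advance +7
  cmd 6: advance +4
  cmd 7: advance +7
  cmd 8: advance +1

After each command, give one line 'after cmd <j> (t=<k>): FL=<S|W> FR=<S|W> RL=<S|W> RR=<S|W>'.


after cmd 1 (t=4): FL=S FR=S RL=S RR=S
after cmd 2 (t=6): FL=S FR=S RL=W RR=W
after cmd 3 (t=9): FL=W FR=W RL=S RR=S
after cmd 4 (t=10): FL=W FR=W RL=S RR=S
after cmd 5 (t=17): FL=W FR=W RL=S RR=S
after cmd 6 (t=21): FL=S FR=S RL=W RR=W
after cmd 7 (t=28): FL=S FR=S RL=S RR=S
after cmd 8 (t=29): FL=S FR=S RL=W RR=W

start t=3: FL=S FR=S RL=S RR=S
cmd 1: advance +1 → t=4, phase=(1,1,5,5) → FL=S FR=S RL=S RR=S
cmd 2: advance +2 → t=6, phase=(3,3,7,7) → FL=S FR=S RL=W RR=W
cmd 3: advance +3 → t=9, phase=(6,6,2,2) → FL=W FR=W RL=S RR=S
cmd 4: advance +1 → t=10, phase=(7,7,3,3) → FL=W FR=W RL=S RR=S
cmd 5: advance +7 → t=17, phase=(6,6,2,2) → FL=W FR=W RL=S RR=S
cmd 6: advance +4 → t=21, phase=(2,2,6,6) → FL=S FR=S RL=W RR=W
cmd 7: advance +7 → t=28, phase=(1,1,5,5) → FL=S FR=S RL=S RR=S
cmd 8: advance +1 → t=29, phase=(2,2,6,6) → FL=S FR=S RL=W RR=W


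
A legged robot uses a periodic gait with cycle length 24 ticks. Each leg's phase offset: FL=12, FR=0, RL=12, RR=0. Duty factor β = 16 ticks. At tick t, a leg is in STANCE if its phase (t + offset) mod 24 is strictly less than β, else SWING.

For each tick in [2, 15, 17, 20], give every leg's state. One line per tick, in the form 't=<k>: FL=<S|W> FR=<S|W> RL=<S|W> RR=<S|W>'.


t=2: phase=(14,2,14,2) vs β=16 → FL=S FR=S RL=S RR=S
t=15: phase=(3,15,3,15) vs β=16 → FL=S FR=S RL=S RR=S
t=17: phase=(5,17,5,17) vs β=16 → FL=S FR=W RL=S RR=W
t=20: phase=(8,20,8,20) vs β=16 → FL=S FR=W RL=S RR=W

t=2: FL=S FR=S RL=S RR=S
t=15: FL=S FR=S RL=S RR=S
t=17: FL=S FR=W RL=S RR=W
t=20: FL=S FR=W RL=S RR=W


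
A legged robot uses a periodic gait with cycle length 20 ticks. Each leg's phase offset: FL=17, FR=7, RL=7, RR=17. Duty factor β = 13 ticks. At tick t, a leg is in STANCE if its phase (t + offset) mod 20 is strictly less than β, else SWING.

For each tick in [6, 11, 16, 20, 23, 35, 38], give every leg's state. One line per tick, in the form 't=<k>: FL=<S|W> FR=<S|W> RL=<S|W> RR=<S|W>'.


t=6: FL=S FR=W RL=W RR=S
t=11: FL=S FR=W RL=W RR=S
t=16: FL=W FR=S RL=S RR=W
t=20: FL=W FR=S RL=S RR=W
t=23: FL=S FR=S RL=S RR=S
t=35: FL=S FR=S RL=S RR=S
t=38: FL=W FR=S RL=S RR=W

t=6: phase=(3,13,13,3) vs β=13 → FL=S FR=W RL=W RR=S
t=11: phase=(8,18,18,8) vs β=13 → FL=S FR=W RL=W RR=S
t=16: phase=(13,3,3,13) vs β=13 → FL=W FR=S RL=S RR=W
t=20: phase=(17,7,7,17) vs β=13 → FL=W FR=S RL=S RR=W
t=23: phase=(0,10,10,0) vs β=13 → FL=S FR=S RL=S RR=S
t=35: phase=(12,2,2,12) vs β=13 → FL=S FR=S RL=S RR=S
t=38: phase=(15,5,5,15) vs β=13 → FL=W FR=S RL=S RR=W


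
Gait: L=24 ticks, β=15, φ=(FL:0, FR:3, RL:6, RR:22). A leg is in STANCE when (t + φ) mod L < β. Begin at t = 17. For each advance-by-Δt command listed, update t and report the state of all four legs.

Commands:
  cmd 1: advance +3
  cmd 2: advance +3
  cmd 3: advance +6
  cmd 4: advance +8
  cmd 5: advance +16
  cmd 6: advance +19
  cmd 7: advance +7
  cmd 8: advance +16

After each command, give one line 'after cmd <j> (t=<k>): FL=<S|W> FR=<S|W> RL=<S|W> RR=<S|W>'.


start t=17: FL=W FR=W RL=W RR=W
cmd 1: advance +3 → t=20, phase=(20,23,2,18) → FL=W FR=W RL=S RR=W
cmd 2: advance +3 → t=23, phase=(23,2,5,21) → FL=W FR=S RL=S RR=W
cmd 3: advance +6 → t=29, phase=(5,8,11,3) → FL=S FR=S RL=S RR=S
cmd 4: advance +8 → t=37, phase=(13,16,19,11) → FL=S FR=W RL=W RR=S
cmd 5: advance +16 → t=53, phase=(5,8,11,3) → FL=S FR=S RL=S RR=S
cmd 6: advance +19 → t=72, phase=(0,3,6,22) → FL=S FR=S RL=S RR=W
cmd 7: advance +7 → t=79, phase=(7,10,13,5) → FL=S FR=S RL=S RR=S
cmd 8: advance +16 → t=95, phase=(23,2,5,21) → FL=W FR=S RL=S RR=W

after cmd 1 (t=20): FL=W FR=W RL=S RR=W
after cmd 2 (t=23): FL=W FR=S RL=S RR=W
after cmd 3 (t=29): FL=S FR=S RL=S RR=S
after cmd 4 (t=37): FL=S FR=W RL=W RR=S
after cmd 5 (t=53): FL=S FR=S RL=S RR=S
after cmd 6 (t=72): FL=S FR=S RL=S RR=W
after cmd 7 (t=79): FL=S FR=S RL=S RR=S
after cmd 8 (t=95): FL=W FR=S RL=S RR=W


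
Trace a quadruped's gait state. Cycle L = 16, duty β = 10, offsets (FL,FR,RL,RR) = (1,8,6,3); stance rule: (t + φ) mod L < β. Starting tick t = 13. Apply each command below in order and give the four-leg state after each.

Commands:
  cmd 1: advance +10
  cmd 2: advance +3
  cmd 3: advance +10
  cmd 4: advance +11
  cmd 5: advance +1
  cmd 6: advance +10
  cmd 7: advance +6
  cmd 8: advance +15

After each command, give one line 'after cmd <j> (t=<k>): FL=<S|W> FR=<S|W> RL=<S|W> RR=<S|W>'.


start t=13: FL=W FR=S RL=S RR=S
cmd 1: advance +10 → t=23, phase=(8,15,13,10) → FL=S FR=W RL=W RR=W
cmd 2: advance +3 → t=26, phase=(11,2,0,13) → FL=W FR=S RL=S RR=W
cmd 3: advance +10 → t=36, phase=(5,12,10,7) → FL=S FR=W RL=W RR=S
cmd 4: advance +11 → t=47, phase=(0,7,5,2) → FL=S FR=S RL=S RR=S
cmd 5: advance +1 → t=48, phase=(1,8,6,3) → FL=S FR=S RL=S RR=S
cmd 6: advance +10 → t=58, phase=(11,2,0,13) → FL=W FR=S RL=S RR=W
cmd 7: advance +6 → t=64, phase=(1,8,6,3) → FL=S FR=S RL=S RR=S
cmd 8: advance +15 → t=79, phase=(0,7,5,2) → FL=S FR=S RL=S RR=S

after cmd 1 (t=23): FL=S FR=W RL=W RR=W
after cmd 2 (t=26): FL=W FR=S RL=S RR=W
after cmd 3 (t=36): FL=S FR=W RL=W RR=S
after cmd 4 (t=47): FL=S FR=S RL=S RR=S
after cmd 5 (t=48): FL=S FR=S RL=S RR=S
after cmd 6 (t=58): FL=W FR=S RL=S RR=W
after cmd 7 (t=64): FL=S FR=S RL=S RR=S
after cmd 8 (t=79): FL=S FR=S RL=S RR=S


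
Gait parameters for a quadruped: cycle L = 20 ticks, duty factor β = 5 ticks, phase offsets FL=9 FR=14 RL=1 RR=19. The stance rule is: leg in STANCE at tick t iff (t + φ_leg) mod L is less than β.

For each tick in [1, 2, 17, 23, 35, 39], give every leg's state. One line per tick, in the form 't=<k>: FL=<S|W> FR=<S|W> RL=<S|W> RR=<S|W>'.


t=1: phase=(10,15,2,0) vs β=5 → FL=W FR=W RL=S RR=S
t=2: phase=(11,16,3,1) vs β=5 → FL=W FR=W RL=S RR=S
t=17: phase=(6,11,18,16) vs β=5 → FL=W FR=W RL=W RR=W
t=23: phase=(12,17,4,2) vs β=5 → FL=W FR=W RL=S RR=S
t=35: phase=(4,9,16,14) vs β=5 → FL=S FR=W RL=W RR=W
t=39: phase=(8,13,0,18) vs β=5 → FL=W FR=W RL=S RR=W

t=1: FL=W FR=W RL=S RR=S
t=2: FL=W FR=W RL=S RR=S
t=17: FL=W FR=W RL=W RR=W
t=23: FL=W FR=W RL=S RR=S
t=35: FL=S FR=W RL=W RR=W
t=39: FL=W FR=W RL=S RR=W


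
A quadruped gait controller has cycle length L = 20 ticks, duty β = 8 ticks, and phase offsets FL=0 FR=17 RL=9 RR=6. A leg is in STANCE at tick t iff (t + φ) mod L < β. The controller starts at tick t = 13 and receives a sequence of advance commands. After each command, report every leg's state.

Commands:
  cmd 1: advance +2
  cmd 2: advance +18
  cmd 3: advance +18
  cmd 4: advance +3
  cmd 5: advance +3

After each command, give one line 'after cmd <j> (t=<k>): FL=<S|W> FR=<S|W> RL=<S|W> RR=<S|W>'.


start t=13: FL=W FR=W RL=S RR=W
cmd 1: advance +2 → t=15, phase=(15,12,4,1) → FL=W FR=W RL=S RR=S
cmd 2: advance +18 → t=33, phase=(13,10,2,19) → FL=W FR=W RL=S RR=W
cmd 3: advance +18 → t=51, phase=(11,8,0,17) → FL=W FR=W RL=S RR=W
cmd 4: advance +3 → t=54, phase=(14,11,3,0) → FL=W FR=W RL=S RR=S
cmd 5: advance +3 → t=57, phase=(17,14,6,3) → FL=W FR=W RL=S RR=S

after cmd 1 (t=15): FL=W FR=W RL=S RR=S
after cmd 2 (t=33): FL=W FR=W RL=S RR=W
after cmd 3 (t=51): FL=W FR=W RL=S RR=W
after cmd 4 (t=54): FL=W FR=W RL=S RR=S
after cmd 5 (t=57): FL=W FR=W RL=S RR=S


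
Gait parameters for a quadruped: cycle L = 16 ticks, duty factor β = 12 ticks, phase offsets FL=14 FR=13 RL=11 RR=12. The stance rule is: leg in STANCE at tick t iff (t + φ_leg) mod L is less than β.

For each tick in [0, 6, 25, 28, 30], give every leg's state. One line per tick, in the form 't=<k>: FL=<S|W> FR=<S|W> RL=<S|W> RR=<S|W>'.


t=0: phase=(14,13,11,12) vs β=12 → FL=W FR=W RL=S RR=W
t=6: phase=(4,3,1,2) vs β=12 → FL=S FR=S RL=S RR=S
t=25: phase=(7,6,4,5) vs β=12 → FL=S FR=S RL=S RR=S
t=28: phase=(10,9,7,8) vs β=12 → FL=S FR=S RL=S RR=S
t=30: phase=(12,11,9,10) vs β=12 → FL=W FR=S RL=S RR=S

t=0: FL=W FR=W RL=S RR=W
t=6: FL=S FR=S RL=S RR=S
t=25: FL=S FR=S RL=S RR=S
t=28: FL=S FR=S RL=S RR=S
t=30: FL=W FR=S RL=S RR=S


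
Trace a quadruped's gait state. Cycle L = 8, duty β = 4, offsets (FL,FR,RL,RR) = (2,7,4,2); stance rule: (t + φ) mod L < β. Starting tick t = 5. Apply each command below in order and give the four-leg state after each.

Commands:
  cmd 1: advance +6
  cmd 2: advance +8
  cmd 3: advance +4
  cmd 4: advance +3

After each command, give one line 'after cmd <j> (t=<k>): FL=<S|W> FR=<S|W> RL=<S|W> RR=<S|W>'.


start t=5: FL=W FR=W RL=S RR=W
cmd 1: advance +6 → t=11, phase=(5,2,7,5) → FL=W FR=S RL=W RR=W
cmd 2: advance +8 → t=19, phase=(5,2,7,5) → FL=W FR=S RL=W RR=W
cmd 3: advance +4 → t=23, phase=(1,6,3,1) → FL=S FR=W RL=S RR=S
cmd 4: advance +3 → t=26, phase=(4,1,6,4) → FL=W FR=S RL=W RR=W

after cmd 1 (t=11): FL=W FR=S RL=W RR=W
after cmd 2 (t=19): FL=W FR=S RL=W RR=W
after cmd 3 (t=23): FL=S FR=W RL=S RR=S
after cmd 4 (t=26): FL=W FR=S RL=W RR=W


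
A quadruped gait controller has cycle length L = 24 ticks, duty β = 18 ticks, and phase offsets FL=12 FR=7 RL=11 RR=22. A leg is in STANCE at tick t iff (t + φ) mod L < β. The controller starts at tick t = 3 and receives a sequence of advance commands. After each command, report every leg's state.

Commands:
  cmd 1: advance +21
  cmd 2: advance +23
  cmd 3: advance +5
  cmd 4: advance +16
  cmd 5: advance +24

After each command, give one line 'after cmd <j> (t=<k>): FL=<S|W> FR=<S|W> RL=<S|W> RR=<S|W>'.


start t=3: FL=S FR=S RL=S RR=S
cmd 1: advance +21 → t=24, phase=(12,7,11,22) → FL=S FR=S RL=S RR=W
cmd 2: advance +23 → t=47, phase=(11,6,10,21) → FL=S FR=S RL=S RR=W
cmd 3: advance +5 → t=52, phase=(16,11,15,2) → FL=S FR=S RL=S RR=S
cmd 4: advance +16 → t=68, phase=(8,3,7,18) → FL=S FR=S RL=S RR=W
cmd 5: advance +24 → t=92, phase=(8,3,7,18) → FL=S FR=S RL=S RR=W

after cmd 1 (t=24): FL=S FR=S RL=S RR=W
after cmd 2 (t=47): FL=S FR=S RL=S RR=W
after cmd 3 (t=52): FL=S FR=S RL=S RR=S
after cmd 4 (t=68): FL=S FR=S RL=S RR=W
after cmd 5 (t=92): FL=S FR=S RL=S RR=W


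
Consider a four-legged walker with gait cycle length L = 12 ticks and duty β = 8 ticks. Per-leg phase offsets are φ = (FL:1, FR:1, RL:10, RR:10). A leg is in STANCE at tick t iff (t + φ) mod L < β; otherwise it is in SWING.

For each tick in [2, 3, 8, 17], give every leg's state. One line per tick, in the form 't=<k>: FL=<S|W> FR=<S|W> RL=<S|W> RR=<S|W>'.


t=2: FL=S FR=S RL=S RR=S
t=3: FL=S FR=S RL=S RR=S
t=8: FL=W FR=W RL=S RR=S
t=17: FL=S FR=S RL=S RR=S

t=2: phase=(3,3,0,0) vs β=8 → FL=S FR=S RL=S RR=S
t=3: phase=(4,4,1,1) vs β=8 → FL=S FR=S RL=S RR=S
t=8: phase=(9,9,6,6) vs β=8 → FL=W FR=W RL=S RR=S
t=17: phase=(6,6,3,3) vs β=8 → FL=S FR=S RL=S RR=S


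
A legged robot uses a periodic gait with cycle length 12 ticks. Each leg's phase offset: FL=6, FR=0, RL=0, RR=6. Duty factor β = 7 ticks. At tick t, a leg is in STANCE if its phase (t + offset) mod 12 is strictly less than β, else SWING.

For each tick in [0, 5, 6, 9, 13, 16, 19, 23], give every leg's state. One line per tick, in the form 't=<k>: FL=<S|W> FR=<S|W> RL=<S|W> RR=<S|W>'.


t=0: FL=S FR=S RL=S RR=S
t=5: FL=W FR=S RL=S RR=W
t=6: FL=S FR=S RL=S RR=S
t=9: FL=S FR=W RL=W RR=S
t=13: FL=W FR=S RL=S RR=W
t=16: FL=W FR=S RL=S RR=W
t=19: FL=S FR=W RL=W RR=S
t=23: FL=S FR=W RL=W RR=S

t=0: phase=(6,0,0,6) vs β=7 → FL=S FR=S RL=S RR=S
t=5: phase=(11,5,5,11) vs β=7 → FL=W FR=S RL=S RR=W
t=6: phase=(0,6,6,0) vs β=7 → FL=S FR=S RL=S RR=S
t=9: phase=(3,9,9,3) vs β=7 → FL=S FR=W RL=W RR=S
t=13: phase=(7,1,1,7) vs β=7 → FL=W FR=S RL=S RR=W
t=16: phase=(10,4,4,10) vs β=7 → FL=W FR=S RL=S RR=W
t=19: phase=(1,7,7,1) vs β=7 → FL=S FR=W RL=W RR=S
t=23: phase=(5,11,11,5) vs β=7 → FL=S FR=W RL=W RR=S


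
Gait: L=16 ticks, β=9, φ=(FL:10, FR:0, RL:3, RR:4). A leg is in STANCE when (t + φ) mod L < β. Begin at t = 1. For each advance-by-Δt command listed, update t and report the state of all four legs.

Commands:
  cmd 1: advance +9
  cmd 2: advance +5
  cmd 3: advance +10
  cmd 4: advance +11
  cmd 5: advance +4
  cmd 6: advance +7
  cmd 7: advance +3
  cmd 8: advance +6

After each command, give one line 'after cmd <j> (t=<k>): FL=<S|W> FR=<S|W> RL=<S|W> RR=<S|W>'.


after cmd 1 (t=10): FL=S FR=W RL=W RR=W
after cmd 2 (t=15): FL=W FR=W RL=S RR=S
after cmd 3 (t=25): FL=S FR=W RL=W RR=W
after cmd 4 (t=36): FL=W FR=S RL=S RR=S
after cmd 5 (t=40): FL=S FR=S RL=W RR=W
after cmd 6 (t=47): FL=W FR=W RL=S RR=S
after cmd 7 (t=50): FL=W FR=S RL=S RR=S
after cmd 8 (t=56): FL=S FR=S RL=W RR=W

start t=1: FL=W FR=S RL=S RR=S
cmd 1: advance +9 → t=10, phase=(4,10,13,14) → FL=S FR=W RL=W RR=W
cmd 2: advance +5 → t=15, phase=(9,15,2,3) → FL=W FR=W RL=S RR=S
cmd 3: advance +10 → t=25, phase=(3,9,12,13) → FL=S FR=W RL=W RR=W
cmd 4: advance +11 → t=36, phase=(14,4,7,8) → FL=W FR=S RL=S RR=S
cmd 5: advance +4 → t=40, phase=(2,8,11,12) → FL=S FR=S RL=W RR=W
cmd 6: advance +7 → t=47, phase=(9,15,2,3) → FL=W FR=W RL=S RR=S
cmd 7: advance +3 → t=50, phase=(12,2,5,6) → FL=W FR=S RL=S RR=S
cmd 8: advance +6 → t=56, phase=(2,8,11,12) → FL=S FR=S RL=W RR=W


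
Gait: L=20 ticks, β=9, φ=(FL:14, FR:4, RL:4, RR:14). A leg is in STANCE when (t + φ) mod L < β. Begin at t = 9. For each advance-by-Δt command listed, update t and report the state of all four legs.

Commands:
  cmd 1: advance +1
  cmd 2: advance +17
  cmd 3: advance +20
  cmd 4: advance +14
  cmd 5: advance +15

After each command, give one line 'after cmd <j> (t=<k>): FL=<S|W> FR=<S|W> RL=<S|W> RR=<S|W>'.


start t=9: FL=S FR=W RL=W RR=S
cmd 1: advance +1 → t=10, phase=(4,14,14,4) → FL=S FR=W RL=W RR=S
cmd 2: advance +17 → t=27, phase=(1,11,11,1) → FL=S FR=W RL=W RR=S
cmd 3: advance +20 → t=47, phase=(1,11,11,1) → FL=S FR=W RL=W RR=S
cmd 4: advance +14 → t=61, phase=(15,5,5,15) → FL=W FR=S RL=S RR=W
cmd 5: advance +15 → t=76, phase=(10,0,0,10) → FL=W FR=S RL=S RR=W

after cmd 1 (t=10): FL=S FR=W RL=W RR=S
after cmd 2 (t=27): FL=S FR=W RL=W RR=S
after cmd 3 (t=47): FL=S FR=W RL=W RR=S
after cmd 4 (t=61): FL=W FR=S RL=S RR=W
after cmd 5 (t=76): FL=W FR=S RL=S RR=W


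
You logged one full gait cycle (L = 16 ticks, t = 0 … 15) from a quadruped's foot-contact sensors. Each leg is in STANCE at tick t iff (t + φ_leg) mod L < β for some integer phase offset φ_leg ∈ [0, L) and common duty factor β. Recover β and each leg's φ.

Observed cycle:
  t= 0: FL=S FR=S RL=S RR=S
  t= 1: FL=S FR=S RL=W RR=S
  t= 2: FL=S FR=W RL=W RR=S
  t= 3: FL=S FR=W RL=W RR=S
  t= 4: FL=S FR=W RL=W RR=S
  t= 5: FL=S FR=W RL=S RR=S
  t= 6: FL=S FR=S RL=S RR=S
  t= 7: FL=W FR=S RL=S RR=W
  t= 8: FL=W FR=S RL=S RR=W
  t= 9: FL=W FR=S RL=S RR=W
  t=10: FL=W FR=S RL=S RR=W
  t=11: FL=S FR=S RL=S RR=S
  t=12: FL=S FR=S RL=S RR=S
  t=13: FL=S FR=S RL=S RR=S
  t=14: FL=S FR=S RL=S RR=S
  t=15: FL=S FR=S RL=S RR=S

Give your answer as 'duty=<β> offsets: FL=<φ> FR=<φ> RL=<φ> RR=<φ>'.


duty β = stance ticks per leg = 12
FL: stance ticks = 12; W→S at t=11 → φ=5
FR: stance ticks = 12; W→S at t=6 → φ=10
RL: stance ticks = 12; W→S at t=5 → φ=11
RR: stance ticks = 12; W→S at t=11 → φ=5

duty=12 offsets: FL=5 FR=10 RL=11 RR=5


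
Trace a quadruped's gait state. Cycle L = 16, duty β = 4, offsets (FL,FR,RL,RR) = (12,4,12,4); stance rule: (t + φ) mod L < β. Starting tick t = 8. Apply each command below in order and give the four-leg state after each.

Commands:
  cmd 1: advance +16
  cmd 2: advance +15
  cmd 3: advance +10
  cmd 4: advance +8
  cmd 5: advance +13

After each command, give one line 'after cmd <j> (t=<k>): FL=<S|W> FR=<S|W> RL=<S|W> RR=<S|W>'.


after cmd 1 (t=24): FL=W FR=W RL=W RR=W
after cmd 2 (t=39): FL=S FR=W RL=S RR=W
after cmd 3 (t=49): FL=W FR=W RL=W RR=W
after cmd 4 (t=57): FL=W FR=W RL=W RR=W
after cmd 5 (t=70): FL=S FR=W RL=S RR=W

start t=8: FL=W FR=W RL=W RR=W
cmd 1: advance +16 → t=24, phase=(4,12,4,12) → FL=W FR=W RL=W RR=W
cmd 2: advance +15 → t=39, phase=(3,11,3,11) → FL=S FR=W RL=S RR=W
cmd 3: advance +10 → t=49, phase=(13,5,13,5) → FL=W FR=W RL=W RR=W
cmd 4: advance +8 → t=57, phase=(5,13,5,13) → FL=W FR=W RL=W RR=W
cmd 5: advance +13 → t=70, phase=(2,10,2,10) → FL=S FR=W RL=S RR=W


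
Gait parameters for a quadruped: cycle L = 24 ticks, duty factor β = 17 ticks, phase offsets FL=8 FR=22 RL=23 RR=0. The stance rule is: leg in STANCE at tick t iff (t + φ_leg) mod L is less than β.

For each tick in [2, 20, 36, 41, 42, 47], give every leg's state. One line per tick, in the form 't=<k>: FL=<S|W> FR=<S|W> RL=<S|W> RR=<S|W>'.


t=2: phase=(10,0,1,2) vs β=17 → FL=S FR=S RL=S RR=S
t=20: phase=(4,18,19,20) vs β=17 → FL=S FR=W RL=W RR=W
t=36: phase=(20,10,11,12) vs β=17 → FL=W FR=S RL=S RR=S
t=41: phase=(1,15,16,17) vs β=17 → FL=S FR=S RL=S RR=W
t=42: phase=(2,16,17,18) vs β=17 → FL=S FR=S RL=W RR=W
t=47: phase=(7,21,22,23) vs β=17 → FL=S FR=W RL=W RR=W

t=2: FL=S FR=S RL=S RR=S
t=20: FL=S FR=W RL=W RR=W
t=36: FL=W FR=S RL=S RR=S
t=41: FL=S FR=S RL=S RR=W
t=42: FL=S FR=S RL=W RR=W
t=47: FL=S FR=W RL=W RR=W


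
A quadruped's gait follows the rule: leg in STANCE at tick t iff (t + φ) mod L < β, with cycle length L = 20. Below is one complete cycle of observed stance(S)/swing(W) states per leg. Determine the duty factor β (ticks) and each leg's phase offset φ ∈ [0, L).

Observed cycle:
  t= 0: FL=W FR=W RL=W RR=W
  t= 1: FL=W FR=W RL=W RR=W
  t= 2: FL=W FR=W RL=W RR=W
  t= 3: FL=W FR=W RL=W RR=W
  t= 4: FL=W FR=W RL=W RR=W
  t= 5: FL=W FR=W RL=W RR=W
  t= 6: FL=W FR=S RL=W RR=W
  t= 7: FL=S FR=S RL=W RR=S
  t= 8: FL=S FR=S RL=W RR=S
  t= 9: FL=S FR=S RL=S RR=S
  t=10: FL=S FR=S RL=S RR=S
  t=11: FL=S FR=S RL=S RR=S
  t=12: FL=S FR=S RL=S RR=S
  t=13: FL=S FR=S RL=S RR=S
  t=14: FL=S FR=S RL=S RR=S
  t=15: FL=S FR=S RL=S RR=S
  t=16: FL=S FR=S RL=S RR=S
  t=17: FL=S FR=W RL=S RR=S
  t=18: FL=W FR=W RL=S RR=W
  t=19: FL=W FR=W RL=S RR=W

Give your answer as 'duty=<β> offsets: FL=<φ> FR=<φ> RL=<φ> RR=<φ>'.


duty β = stance ticks per leg = 11
FL: stance ticks = 11; W→S at t=7 → φ=13
FR: stance ticks = 11; W→S at t=6 → φ=14
RL: stance ticks = 11; W→S at t=9 → φ=11
RR: stance ticks = 11; W→S at t=7 → φ=13

duty=11 offsets: FL=13 FR=14 RL=11 RR=13


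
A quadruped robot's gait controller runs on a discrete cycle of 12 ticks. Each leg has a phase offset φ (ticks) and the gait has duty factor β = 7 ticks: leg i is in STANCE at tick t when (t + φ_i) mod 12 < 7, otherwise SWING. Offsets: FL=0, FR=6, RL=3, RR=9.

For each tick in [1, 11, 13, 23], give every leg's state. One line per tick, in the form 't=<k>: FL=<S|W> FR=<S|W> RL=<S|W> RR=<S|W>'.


t=1: FL=S FR=W RL=S RR=W
t=11: FL=W FR=S RL=S RR=W
t=13: FL=S FR=W RL=S RR=W
t=23: FL=W FR=S RL=S RR=W

t=1: phase=(1,7,4,10) vs β=7 → FL=S FR=W RL=S RR=W
t=11: phase=(11,5,2,8) vs β=7 → FL=W FR=S RL=S RR=W
t=13: phase=(1,7,4,10) vs β=7 → FL=S FR=W RL=S RR=W
t=23: phase=(11,5,2,8) vs β=7 → FL=W FR=S RL=S RR=W


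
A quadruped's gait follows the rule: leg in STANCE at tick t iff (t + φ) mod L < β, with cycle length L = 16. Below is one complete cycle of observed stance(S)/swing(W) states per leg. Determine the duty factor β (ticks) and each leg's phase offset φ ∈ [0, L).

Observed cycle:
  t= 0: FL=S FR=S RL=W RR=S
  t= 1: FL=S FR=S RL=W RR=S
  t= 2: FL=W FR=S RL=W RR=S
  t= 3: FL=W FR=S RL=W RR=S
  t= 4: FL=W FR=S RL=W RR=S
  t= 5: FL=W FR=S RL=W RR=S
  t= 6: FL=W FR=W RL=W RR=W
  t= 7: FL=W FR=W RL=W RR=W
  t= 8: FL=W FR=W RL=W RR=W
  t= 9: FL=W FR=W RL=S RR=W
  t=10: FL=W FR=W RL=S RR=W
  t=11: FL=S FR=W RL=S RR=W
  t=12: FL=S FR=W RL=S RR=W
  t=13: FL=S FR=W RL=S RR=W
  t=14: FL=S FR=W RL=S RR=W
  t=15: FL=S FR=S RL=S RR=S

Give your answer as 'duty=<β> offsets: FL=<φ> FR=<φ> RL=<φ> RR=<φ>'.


duty=7 offsets: FL=5 FR=1 RL=7 RR=1

duty β = stance ticks per leg = 7
FL: stance ticks = 7; W→S at t=11 → φ=5
FR: stance ticks = 7; W→S at t=15 → φ=1
RL: stance ticks = 7; W→S at t=9 → φ=7
RR: stance ticks = 7; W→S at t=15 → φ=1


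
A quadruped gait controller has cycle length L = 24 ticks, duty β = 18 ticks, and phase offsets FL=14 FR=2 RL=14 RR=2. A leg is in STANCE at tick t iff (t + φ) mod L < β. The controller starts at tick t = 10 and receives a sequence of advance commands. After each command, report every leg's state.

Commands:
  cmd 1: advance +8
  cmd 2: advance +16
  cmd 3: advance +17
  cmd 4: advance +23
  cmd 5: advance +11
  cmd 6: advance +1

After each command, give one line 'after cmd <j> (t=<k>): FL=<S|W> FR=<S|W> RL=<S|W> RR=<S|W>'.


after cmd 1 (t=18): FL=S FR=W RL=S RR=W
after cmd 2 (t=34): FL=S FR=S RL=S RR=S
after cmd 3 (t=51): FL=S FR=S RL=S RR=S
after cmd 4 (t=74): FL=S FR=S RL=S RR=S
after cmd 5 (t=85): FL=S FR=S RL=S RR=S
after cmd 6 (t=86): FL=S FR=S RL=S RR=S

start t=10: FL=S FR=S RL=S RR=S
cmd 1: advance +8 → t=18, phase=(8,20,8,20) → FL=S FR=W RL=S RR=W
cmd 2: advance +16 → t=34, phase=(0,12,0,12) → FL=S FR=S RL=S RR=S
cmd 3: advance +17 → t=51, phase=(17,5,17,5) → FL=S FR=S RL=S RR=S
cmd 4: advance +23 → t=74, phase=(16,4,16,4) → FL=S FR=S RL=S RR=S
cmd 5: advance +11 → t=85, phase=(3,15,3,15) → FL=S FR=S RL=S RR=S
cmd 6: advance +1 → t=86, phase=(4,16,4,16) → FL=S FR=S RL=S RR=S


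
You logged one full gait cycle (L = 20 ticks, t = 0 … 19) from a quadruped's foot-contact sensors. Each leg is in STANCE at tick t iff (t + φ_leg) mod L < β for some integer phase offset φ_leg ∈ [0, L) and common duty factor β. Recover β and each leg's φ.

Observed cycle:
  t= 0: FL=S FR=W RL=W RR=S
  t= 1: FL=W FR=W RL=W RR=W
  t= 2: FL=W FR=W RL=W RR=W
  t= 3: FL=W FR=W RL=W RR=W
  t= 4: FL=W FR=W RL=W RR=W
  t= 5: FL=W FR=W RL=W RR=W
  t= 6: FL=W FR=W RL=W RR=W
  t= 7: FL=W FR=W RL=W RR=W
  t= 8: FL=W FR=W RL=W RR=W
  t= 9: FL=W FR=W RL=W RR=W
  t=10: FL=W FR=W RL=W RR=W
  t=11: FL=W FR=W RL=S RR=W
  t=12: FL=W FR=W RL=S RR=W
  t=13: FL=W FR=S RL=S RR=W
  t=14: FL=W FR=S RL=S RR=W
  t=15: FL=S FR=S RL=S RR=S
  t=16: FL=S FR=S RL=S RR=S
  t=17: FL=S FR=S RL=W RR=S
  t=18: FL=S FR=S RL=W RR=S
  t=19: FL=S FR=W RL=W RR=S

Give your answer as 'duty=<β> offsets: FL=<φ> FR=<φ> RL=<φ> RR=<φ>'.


duty β = stance ticks per leg = 6
FL: stance ticks = 6; W→S at t=15 → φ=5
FR: stance ticks = 6; W→S at t=13 → φ=7
RL: stance ticks = 6; W→S at t=11 → φ=9
RR: stance ticks = 6; W→S at t=15 → φ=5

duty=6 offsets: FL=5 FR=7 RL=9 RR=5


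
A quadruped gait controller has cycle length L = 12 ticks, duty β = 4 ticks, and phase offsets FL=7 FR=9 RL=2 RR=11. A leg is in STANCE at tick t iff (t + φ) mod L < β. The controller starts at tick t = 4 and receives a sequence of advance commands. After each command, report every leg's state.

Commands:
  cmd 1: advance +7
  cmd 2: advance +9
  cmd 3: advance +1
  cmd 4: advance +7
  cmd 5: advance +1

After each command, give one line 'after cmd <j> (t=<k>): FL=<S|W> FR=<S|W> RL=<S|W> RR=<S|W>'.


start t=4: FL=W FR=S RL=W RR=S
cmd 1: advance +7 → t=11, phase=(6,8,1,10) → FL=W FR=W RL=S RR=W
cmd 2: advance +9 → t=20, phase=(3,5,10,7) → FL=S FR=W RL=W RR=W
cmd 3: advance +1 → t=21, phase=(4,6,11,8) → FL=W FR=W RL=W RR=W
cmd 4: advance +7 → t=28, phase=(11,1,6,3) → FL=W FR=S RL=W RR=S
cmd 5: advance +1 → t=29, phase=(0,2,7,4) → FL=S FR=S RL=W RR=W

after cmd 1 (t=11): FL=W FR=W RL=S RR=W
after cmd 2 (t=20): FL=S FR=W RL=W RR=W
after cmd 3 (t=21): FL=W FR=W RL=W RR=W
after cmd 4 (t=28): FL=W FR=S RL=W RR=S
after cmd 5 (t=29): FL=S FR=S RL=W RR=W


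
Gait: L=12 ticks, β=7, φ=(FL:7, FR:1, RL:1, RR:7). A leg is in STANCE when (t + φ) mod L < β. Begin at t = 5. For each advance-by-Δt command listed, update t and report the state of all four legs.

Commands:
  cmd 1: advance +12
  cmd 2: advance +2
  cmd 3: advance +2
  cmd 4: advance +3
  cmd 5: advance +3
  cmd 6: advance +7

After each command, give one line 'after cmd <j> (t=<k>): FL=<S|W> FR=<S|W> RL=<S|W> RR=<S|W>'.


start t=5: FL=S FR=S RL=S RR=S
cmd 1: advance +12 → t=17, phase=(0,6,6,0) → FL=S FR=S RL=S RR=S
cmd 2: advance +2 → t=19, phase=(2,8,8,2) → FL=S FR=W RL=W RR=S
cmd 3: advance +2 → t=21, phase=(4,10,10,4) → FL=S FR=W RL=W RR=S
cmd 4: advance +3 → t=24, phase=(7,1,1,7) → FL=W FR=S RL=S RR=W
cmd 5: advance +3 → t=27, phase=(10,4,4,10) → FL=W FR=S RL=S RR=W
cmd 6: advance +7 → t=34, phase=(5,11,11,5) → FL=S FR=W RL=W RR=S

after cmd 1 (t=17): FL=S FR=S RL=S RR=S
after cmd 2 (t=19): FL=S FR=W RL=W RR=S
after cmd 3 (t=21): FL=S FR=W RL=W RR=S
after cmd 4 (t=24): FL=W FR=S RL=S RR=W
after cmd 5 (t=27): FL=W FR=S RL=S RR=W
after cmd 6 (t=34): FL=S FR=W RL=W RR=S


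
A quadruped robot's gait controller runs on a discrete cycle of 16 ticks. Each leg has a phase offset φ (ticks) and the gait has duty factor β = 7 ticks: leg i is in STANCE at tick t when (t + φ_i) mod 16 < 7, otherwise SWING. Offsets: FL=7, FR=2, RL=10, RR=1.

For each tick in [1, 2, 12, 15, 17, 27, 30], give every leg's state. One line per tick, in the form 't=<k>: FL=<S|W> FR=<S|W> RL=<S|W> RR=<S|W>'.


t=1: phase=(8,3,11,2) vs β=7 → FL=W FR=S RL=W RR=S
t=2: phase=(9,4,12,3) vs β=7 → FL=W FR=S RL=W RR=S
t=12: phase=(3,14,6,13) vs β=7 → FL=S FR=W RL=S RR=W
t=15: phase=(6,1,9,0) vs β=7 → FL=S FR=S RL=W RR=S
t=17: phase=(8,3,11,2) vs β=7 → FL=W FR=S RL=W RR=S
t=27: phase=(2,13,5,12) vs β=7 → FL=S FR=W RL=S RR=W
t=30: phase=(5,0,8,15) vs β=7 → FL=S FR=S RL=W RR=W

t=1: FL=W FR=S RL=W RR=S
t=2: FL=W FR=S RL=W RR=S
t=12: FL=S FR=W RL=S RR=W
t=15: FL=S FR=S RL=W RR=S
t=17: FL=W FR=S RL=W RR=S
t=27: FL=S FR=W RL=S RR=W
t=30: FL=S FR=S RL=W RR=W


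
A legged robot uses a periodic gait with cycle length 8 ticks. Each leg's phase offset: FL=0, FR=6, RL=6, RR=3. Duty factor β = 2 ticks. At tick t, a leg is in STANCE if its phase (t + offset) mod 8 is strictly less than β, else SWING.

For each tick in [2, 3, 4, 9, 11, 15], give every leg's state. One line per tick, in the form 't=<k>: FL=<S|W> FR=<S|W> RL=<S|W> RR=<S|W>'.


t=2: phase=(2,0,0,5) vs β=2 → FL=W FR=S RL=S RR=W
t=3: phase=(3,1,1,6) vs β=2 → FL=W FR=S RL=S RR=W
t=4: phase=(4,2,2,7) vs β=2 → FL=W FR=W RL=W RR=W
t=9: phase=(1,7,7,4) vs β=2 → FL=S FR=W RL=W RR=W
t=11: phase=(3,1,1,6) vs β=2 → FL=W FR=S RL=S RR=W
t=15: phase=(7,5,5,2) vs β=2 → FL=W FR=W RL=W RR=W

t=2: FL=W FR=S RL=S RR=W
t=3: FL=W FR=S RL=S RR=W
t=4: FL=W FR=W RL=W RR=W
t=9: FL=S FR=W RL=W RR=W
t=11: FL=W FR=S RL=S RR=W
t=15: FL=W FR=W RL=W RR=W


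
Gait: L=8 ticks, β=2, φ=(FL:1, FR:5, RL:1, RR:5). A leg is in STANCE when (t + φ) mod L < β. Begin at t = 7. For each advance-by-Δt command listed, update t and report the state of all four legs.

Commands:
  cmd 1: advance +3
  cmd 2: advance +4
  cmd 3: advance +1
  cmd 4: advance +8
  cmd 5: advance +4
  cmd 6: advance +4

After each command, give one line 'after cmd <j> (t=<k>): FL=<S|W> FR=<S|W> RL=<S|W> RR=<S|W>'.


start t=7: FL=S FR=W RL=S RR=W
cmd 1: advance +3 → t=10, phase=(3,7,3,7) → FL=W FR=W RL=W RR=W
cmd 2: advance +4 → t=14, phase=(7,3,7,3) → FL=W FR=W RL=W RR=W
cmd 3: advance +1 → t=15, phase=(0,4,0,4) → FL=S FR=W RL=S RR=W
cmd 4: advance +8 → t=23, phase=(0,4,0,4) → FL=S FR=W RL=S RR=W
cmd 5: advance +4 → t=27, phase=(4,0,4,0) → FL=W FR=S RL=W RR=S
cmd 6: advance +4 → t=31, phase=(0,4,0,4) → FL=S FR=W RL=S RR=W

after cmd 1 (t=10): FL=W FR=W RL=W RR=W
after cmd 2 (t=14): FL=W FR=W RL=W RR=W
after cmd 3 (t=15): FL=S FR=W RL=S RR=W
after cmd 4 (t=23): FL=S FR=W RL=S RR=W
after cmd 5 (t=27): FL=W FR=S RL=W RR=S
after cmd 6 (t=31): FL=S FR=W RL=S RR=W


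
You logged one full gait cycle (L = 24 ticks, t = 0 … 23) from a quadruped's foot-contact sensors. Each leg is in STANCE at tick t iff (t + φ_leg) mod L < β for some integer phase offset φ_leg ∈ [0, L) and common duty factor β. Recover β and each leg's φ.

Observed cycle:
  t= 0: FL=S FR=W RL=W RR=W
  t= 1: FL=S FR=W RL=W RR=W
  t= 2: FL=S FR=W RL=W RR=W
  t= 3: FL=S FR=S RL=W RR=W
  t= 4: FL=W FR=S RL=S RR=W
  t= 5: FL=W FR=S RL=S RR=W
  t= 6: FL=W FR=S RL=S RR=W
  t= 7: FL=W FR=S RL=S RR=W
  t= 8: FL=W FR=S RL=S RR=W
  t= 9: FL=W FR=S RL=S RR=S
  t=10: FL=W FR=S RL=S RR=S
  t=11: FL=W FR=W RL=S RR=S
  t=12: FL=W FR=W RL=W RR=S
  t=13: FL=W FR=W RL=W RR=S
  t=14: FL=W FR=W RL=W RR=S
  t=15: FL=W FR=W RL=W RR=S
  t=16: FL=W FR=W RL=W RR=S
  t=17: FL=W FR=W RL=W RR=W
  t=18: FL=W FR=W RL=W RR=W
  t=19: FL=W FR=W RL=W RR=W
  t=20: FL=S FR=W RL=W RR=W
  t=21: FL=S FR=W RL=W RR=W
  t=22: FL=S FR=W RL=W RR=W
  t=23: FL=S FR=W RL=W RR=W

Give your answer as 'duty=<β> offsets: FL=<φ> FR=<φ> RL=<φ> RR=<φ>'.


duty β = stance ticks per leg = 8
FL: stance ticks = 8; W→S at t=20 → φ=4
FR: stance ticks = 8; W→S at t=3 → φ=21
RL: stance ticks = 8; W→S at t=4 → φ=20
RR: stance ticks = 8; W→S at t=9 → φ=15

duty=8 offsets: FL=4 FR=21 RL=20 RR=15


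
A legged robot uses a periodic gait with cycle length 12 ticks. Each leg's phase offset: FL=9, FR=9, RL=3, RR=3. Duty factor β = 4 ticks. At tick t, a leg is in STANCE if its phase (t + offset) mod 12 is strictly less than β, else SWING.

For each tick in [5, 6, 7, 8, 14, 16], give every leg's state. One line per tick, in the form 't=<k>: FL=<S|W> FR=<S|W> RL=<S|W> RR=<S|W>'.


t=5: FL=S FR=S RL=W RR=W
t=6: FL=S FR=S RL=W RR=W
t=7: FL=W FR=W RL=W RR=W
t=8: FL=W FR=W RL=W RR=W
t=14: FL=W FR=W RL=W RR=W
t=16: FL=S FR=S RL=W RR=W

t=5: phase=(2,2,8,8) vs β=4 → FL=S FR=S RL=W RR=W
t=6: phase=(3,3,9,9) vs β=4 → FL=S FR=S RL=W RR=W
t=7: phase=(4,4,10,10) vs β=4 → FL=W FR=W RL=W RR=W
t=8: phase=(5,5,11,11) vs β=4 → FL=W FR=W RL=W RR=W
t=14: phase=(11,11,5,5) vs β=4 → FL=W FR=W RL=W RR=W
t=16: phase=(1,1,7,7) vs β=4 → FL=S FR=S RL=W RR=W
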